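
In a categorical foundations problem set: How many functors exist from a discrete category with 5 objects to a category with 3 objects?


A functor from a discrete category C to D is determined by
where each object maps. Each of the 5 objects of C can map
to any of the 3 objects of D independently.
Number of functors = 3^5 = 243

243


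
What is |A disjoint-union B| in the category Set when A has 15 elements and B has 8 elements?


In Set, the coproduct A + B is the disjoint union.
|A + B| = |A| + |B| = 15 + 8 = 23

23


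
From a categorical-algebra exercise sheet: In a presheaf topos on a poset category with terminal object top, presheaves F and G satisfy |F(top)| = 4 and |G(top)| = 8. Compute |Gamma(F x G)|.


Global sections of a presheaf on a poset with terminal top satisfy
Gamma(H) ~ H(top). Presheaves admit pointwise products, so
(F x G)(top) = F(top) x G(top) (Cartesian product).
|Gamma(F x G)| = |F(top)| * |G(top)| = 4 * 8 = 32.

32


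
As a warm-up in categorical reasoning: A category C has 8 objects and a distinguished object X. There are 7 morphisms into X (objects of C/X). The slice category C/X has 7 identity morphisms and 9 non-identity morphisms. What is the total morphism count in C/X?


In the slice category C/X, objects are morphisms to X.
Identity morphisms: 7 (one per object of C/X).
Non-identity morphisms: 9.
Total = 7 + 9 = 16

16


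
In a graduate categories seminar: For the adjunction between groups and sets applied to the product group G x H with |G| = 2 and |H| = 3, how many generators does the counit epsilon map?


The counit epsilon_K: F(U(K)) -> K of the Free-Forgetful adjunction
maps |K| generators of F(U(K)) into K. For K = G x H (the product group),
|G x H| = |G| * |H|.
Total generators mapped = 2 * 3 = 6.

6


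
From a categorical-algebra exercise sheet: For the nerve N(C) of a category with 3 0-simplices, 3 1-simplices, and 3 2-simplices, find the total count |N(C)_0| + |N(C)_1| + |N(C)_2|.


The 2-skeleton of the nerve N(C) consists of simplices in dimensions 0, 1, 2:
  |N(C)_0| = 3 (objects)
  |N(C)_1| = 3 (morphisms)
  |N(C)_2| = 3 (composable pairs)
Total = 3 + 3 + 3 = 9

9


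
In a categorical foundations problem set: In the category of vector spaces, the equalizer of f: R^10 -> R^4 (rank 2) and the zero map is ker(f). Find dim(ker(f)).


The equalizer of f and the zero map is ker(f).
By the rank-nullity theorem: dim(ker(f)) = dim(domain) - rank(f).
dim(ker(f)) = 10 - 2 = 8

8


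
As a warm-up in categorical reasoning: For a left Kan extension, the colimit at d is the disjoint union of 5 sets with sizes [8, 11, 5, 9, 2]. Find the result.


Pointwise, the left Kan extension (Lan_F H)(d) is the colimit, indexed
by the comma category (F downarrow d), of H composed with the
projection (F downarrow d) -> C. Here that colimit is given
as a coproduct (disjoint union) of sets, so its cardinality is the
sum of the sizes of the summands.
Coproduct of sets with sizes: 8 + 11 + 5 + 9 + 2
= 35

35


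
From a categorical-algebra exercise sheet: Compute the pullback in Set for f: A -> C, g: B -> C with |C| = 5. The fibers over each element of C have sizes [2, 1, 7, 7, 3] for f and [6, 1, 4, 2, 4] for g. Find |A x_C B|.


The pullback A x_C B consists of pairs (a, b) with f(a) = g(b).
For each element c in C, the fiber product has |f^-1(c)| * |g^-1(c)| elements.
Summing over C: 2 * 6 + 1 * 1 + 7 * 4 + 7 * 2 + 3 * 4
= 12 + 1 + 28 + 14 + 12 = 67

67


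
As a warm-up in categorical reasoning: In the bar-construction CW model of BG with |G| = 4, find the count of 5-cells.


In the bar-construction CW model of BG, the n-cells are indexed by
n-tuples [g_1|...|g_n] of non-identity elements of G (degenerate
simplices with some g_i = e do not contribute cells), so there are
(|G| - 1)^n n-cells.
For dim = 5 with |G| = 4:
cells = (4 - 1)^5 = 3^5 = 243

243


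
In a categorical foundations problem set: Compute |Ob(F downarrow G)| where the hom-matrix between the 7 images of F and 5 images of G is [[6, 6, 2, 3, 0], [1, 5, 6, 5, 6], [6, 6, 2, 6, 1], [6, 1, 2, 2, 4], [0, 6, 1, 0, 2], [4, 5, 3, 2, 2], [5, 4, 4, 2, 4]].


Objects of (F downarrow G) are triples (a, b, h: F(a)->G(b)).
The count equals the sum of all entries in the hom-matrix.
sum(row 0) = 17
sum(row 1) = 23
sum(row 2) = 21
sum(row 3) = 15
sum(row 4) = 9
sum(row 5) = 16
sum(row 6) = 19
Grand total = 120

120


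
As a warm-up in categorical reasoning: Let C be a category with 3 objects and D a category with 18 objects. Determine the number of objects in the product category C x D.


The product category C x D has objects that are pairs (c, d).
Number of pairs = |Ob(C)| * |Ob(D)| = 3 * 18 = 54

54


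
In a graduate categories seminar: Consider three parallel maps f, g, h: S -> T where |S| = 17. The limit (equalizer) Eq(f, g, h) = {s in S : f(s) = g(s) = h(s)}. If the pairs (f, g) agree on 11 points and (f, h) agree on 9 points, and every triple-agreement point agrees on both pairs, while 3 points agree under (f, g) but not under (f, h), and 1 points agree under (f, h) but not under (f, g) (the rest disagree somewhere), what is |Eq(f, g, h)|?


Eq(f, g, h) is the triple-agreement set: points in S where all three
maps take the same value. Using inclusion-exclusion on the pairwise data:
Pair (f, g) agrees on 11 points; pair (f, h) on 9 points.
Points agreeing under (f, g) but not (f, h) = 3; under (f, h) but not (f, g) = 1.
Triple-agreement = agreement-in-(f, g) minus points that agree under (f, g) but not (f, h):
|Eq(f, g, h)| = 11 - 3 = 8
(cross-check via (f, h): 9 - 1 = 8.)

8


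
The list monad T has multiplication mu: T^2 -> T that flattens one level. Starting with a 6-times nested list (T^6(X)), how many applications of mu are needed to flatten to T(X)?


Each application of mu: T^2 -> T removes one layer of nesting.
Starting at depth 6 (i.e., T^6(X)), we need to reach T(X).
Number of mu applications = 6 - 1 = 5

5


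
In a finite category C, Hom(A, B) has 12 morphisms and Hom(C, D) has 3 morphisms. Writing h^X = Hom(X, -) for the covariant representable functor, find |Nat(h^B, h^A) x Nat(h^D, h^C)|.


By the Yoneda lemma, Nat(h^B, h^A) is isomorphic to Hom(A, B),
so |Nat(h^B, h^A)| = |Hom(A, B)| and |Nat(h^D, h^C)| = |Hom(C, D)|.
|Hom(A, B)| = 12, |Hom(C, D)| = 3.
|Nat(h^B, h^A) x Nat(h^D, h^C)| = 12 * 3 = 36

36


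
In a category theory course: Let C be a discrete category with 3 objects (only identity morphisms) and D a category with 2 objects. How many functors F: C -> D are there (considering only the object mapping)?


A functor from a discrete category C to D is determined by
where each object maps. Each of the 3 objects of C can map
to any of the 2 objects of D independently.
Number of functors = 2^3 = 8

8


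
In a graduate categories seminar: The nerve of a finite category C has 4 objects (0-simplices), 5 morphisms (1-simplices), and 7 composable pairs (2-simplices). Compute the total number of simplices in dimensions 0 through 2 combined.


The 2-skeleton of the nerve N(C) consists of simplices in dimensions 0, 1, 2:
  |N(C)_0| = 4 (objects)
  |N(C)_1| = 5 (morphisms)
  |N(C)_2| = 7 (composable pairs)
Total = 4 + 5 + 7 = 16

16


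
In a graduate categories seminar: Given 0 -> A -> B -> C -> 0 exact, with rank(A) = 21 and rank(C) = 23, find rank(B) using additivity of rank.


For a short exact sequence 0 -> A -> B -> C -> 0,
rank is additive: rank(B) = rank(A) + rank(C).
rank(B) = 21 + 23 = 44

44


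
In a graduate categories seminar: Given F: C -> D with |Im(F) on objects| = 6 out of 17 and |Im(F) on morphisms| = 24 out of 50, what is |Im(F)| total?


The image of F consists of distinct objects and distinct morphisms.
|Im(F)| on objects = 6
|Im(F)| on morphisms = 24
Total image cardinality = 6 + 24 = 30

30


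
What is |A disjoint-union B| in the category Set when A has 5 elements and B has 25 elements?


In Set, the coproduct A + B is the disjoint union.
|A + B| = |A| + |B| = 5 + 25 = 30

30


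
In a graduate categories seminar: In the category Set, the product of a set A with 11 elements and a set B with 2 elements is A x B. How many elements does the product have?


In Set, the product A x B is the Cartesian product.
By the universal property, |A x B| = |A| * |B|.
|A x B| = 11 * 2 = 22

22


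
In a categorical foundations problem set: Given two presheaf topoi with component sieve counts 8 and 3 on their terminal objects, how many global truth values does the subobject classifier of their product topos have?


In a product of presheaf topoi E_1 x E_2, the subobject classifier
is Omega = Omega_1 x Omega_2 (componentwise), so
|Omega(top)| = |Omega_1(top_1)| * |Omega_2(top_2)|.
= 8 * 3 = 24.

24


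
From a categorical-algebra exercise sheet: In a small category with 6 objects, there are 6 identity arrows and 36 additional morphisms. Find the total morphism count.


Each object has an identity morphism, giving 6 identities.
Adding the 36 non-identity morphisms:
Total = 6 + 36 = 42

42


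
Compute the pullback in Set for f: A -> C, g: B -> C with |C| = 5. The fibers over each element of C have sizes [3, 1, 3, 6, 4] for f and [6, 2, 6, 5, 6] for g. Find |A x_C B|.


The pullback A x_C B consists of pairs (a, b) with f(a) = g(b).
For each element c in C, the fiber product has |f^-1(c)| * |g^-1(c)| elements.
Summing over C: 3 * 6 + 1 * 2 + 3 * 6 + 6 * 5 + 4 * 6
= 18 + 2 + 18 + 30 + 24 = 92

92


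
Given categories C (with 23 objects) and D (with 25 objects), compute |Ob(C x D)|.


The product category C x D has objects that are pairs (c, d).
Number of pairs = |Ob(C)| * |Ob(D)| = 23 * 25 = 575

575


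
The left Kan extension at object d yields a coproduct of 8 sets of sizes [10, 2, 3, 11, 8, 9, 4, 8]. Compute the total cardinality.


Pointwise, the left Kan extension (Lan_F H)(d) is the colimit, indexed
by the comma category (F downarrow d), of H composed with the
projection (F downarrow d) -> C. Here that colimit is given
as a coproduct (disjoint union) of sets, so its cardinality is the
sum of the sizes of the summands.
Coproduct of sets with sizes: 10 + 2 + 3 + 11 + 8 + 9 + 4 + 8
= 55

55


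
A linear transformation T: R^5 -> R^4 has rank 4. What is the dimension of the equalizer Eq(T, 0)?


The equalizer of f and the zero map is ker(f).
By the rank-nullity theorem: dim(ker(f)) = dim(domain) - rank(f).
dim(ker(f)) = 5 - 4 = 1

1


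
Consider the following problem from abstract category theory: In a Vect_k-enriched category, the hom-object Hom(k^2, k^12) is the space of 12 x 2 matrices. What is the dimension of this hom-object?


In Vect-enriched categories, Hom(k^n, k^m) is the space of m x n matrices.
dim(Hom(k^2, k^12)) = 12 * 2 = 24

24


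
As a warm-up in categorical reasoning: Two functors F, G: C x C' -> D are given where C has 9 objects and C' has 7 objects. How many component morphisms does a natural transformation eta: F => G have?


A natural transformation eta: F => G assigns one component morphism per
object of the domain category.
The domain is the product category C x C', so
|Ob(C x C')| = |Ob(C)| * |Ob(C')| = 9 * 7 = 63.
Therefore eta has 63 component morphisms.

63


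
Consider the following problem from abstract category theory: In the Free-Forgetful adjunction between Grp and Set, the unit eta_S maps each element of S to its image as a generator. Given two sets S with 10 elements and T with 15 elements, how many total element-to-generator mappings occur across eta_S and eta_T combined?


The unit eta_X: X -> U(F(X)) of the Free-Forgetful adjunction
maps each element of X to a generator of F(X). For X = S + T (disjoint
union in Set), |S + T| = |S| + |T|.
Total mappings = 10 + 15 = 25.

25


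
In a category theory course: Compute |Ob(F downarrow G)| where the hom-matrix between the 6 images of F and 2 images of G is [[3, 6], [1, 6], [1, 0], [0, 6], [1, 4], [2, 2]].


Objects of (F downarrow G) are triples (a, b, h: F(a)->G(b)).
The count equals the sum of all entries in the hom-matrix.
sum(row 0) = 9
sum(row 1) = 7
sum(row 2) = 1
sum(row 3) = 6
sum(row 4) = 5
sum(row 5) = 4
Grand total = 32

32


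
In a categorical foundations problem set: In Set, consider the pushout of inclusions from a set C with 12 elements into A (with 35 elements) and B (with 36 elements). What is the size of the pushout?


The pushout A +_C B identifies the images of C in A and B.
|A +_C B| = |A| + |B| - |C| (for injections).
= 35 + 36 - 12 = 59

59


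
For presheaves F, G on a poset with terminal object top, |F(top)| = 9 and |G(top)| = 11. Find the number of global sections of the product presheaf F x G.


Global sections of a presheaf on a poset with terminal top satisfy
Gamma(H) ~ H(top). Presheaves admit pointwise products, so
(F x G)(top) = F(top) x G(top) (Cartesian product).
|Gamma(F x G)| = |F(top)| * |G(top)| = 9 * 11 = 99.

99


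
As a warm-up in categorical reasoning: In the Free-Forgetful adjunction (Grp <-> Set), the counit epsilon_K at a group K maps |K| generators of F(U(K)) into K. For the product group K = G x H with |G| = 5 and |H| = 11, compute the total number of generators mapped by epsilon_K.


The counit epsilon_K: F(U(K)) -> K of the Free-Forgetful adjunction
maps |K| generators of F(U(K)) into K. For K = G x H (the product group),
|G x H| = |G| * |H|.
Total generators mapped = 5 * 11 = 55.

55


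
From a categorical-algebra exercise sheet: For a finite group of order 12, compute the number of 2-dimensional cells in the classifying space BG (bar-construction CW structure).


In the bar-construction CW model of BG, the n-cells are indexed by
n-tuples [g_1|...|g_n] of non-identity elements of G (degenerate
simplices with some g_i = e do not contribute cells), so there are
(|G| - 1)^n n-cells.
For dim = 2 with |G| = 12:
cells = (12 - 1)^2 = 11^2 = 121

121


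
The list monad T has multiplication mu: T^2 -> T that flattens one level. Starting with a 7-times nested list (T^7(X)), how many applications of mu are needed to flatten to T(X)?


Each application of mu: T^2 -> T removes one layer of nesting.
Starting at depth 7 (i.e., T^7(X)), we need to reach T(X).
Number of mu applications = 7 - 1 = 6

6


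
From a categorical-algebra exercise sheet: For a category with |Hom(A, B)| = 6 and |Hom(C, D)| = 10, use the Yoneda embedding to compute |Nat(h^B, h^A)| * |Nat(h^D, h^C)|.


By the Yoneda lemma, Nat(h^B, h^A) is isomorphic to Hom(A, B),
so |Nat(h^B, h^A)| = |Hom(A, B)| and |Nat(h^D, h^C)| = |Hom(C, D)|.
|Hom(A, B)| = 6, |Hom(C, D)| = 10.
|Nat(h^B, h^A) x Nat(h^D, h^C)| = 6 * 10 = 60

60


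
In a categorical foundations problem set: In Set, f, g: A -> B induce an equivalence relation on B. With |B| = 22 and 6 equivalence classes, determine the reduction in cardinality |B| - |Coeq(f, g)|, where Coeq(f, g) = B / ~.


The coequalizer Coeq(f, g) = B / ~ has one element per equivalence class.
|B| = 22, |Coeq(f, g)| = 6.
|B| - |Coeq(f, g)| = 22 - 6 = 16.

16


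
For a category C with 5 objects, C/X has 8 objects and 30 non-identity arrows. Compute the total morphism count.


In the slice category C/X, objects are morphisms to X.
Identity morphisms: 8 (one per object of C/X).
Non-identity morphisms: 30.
Total = 8 + 30 = 38

38


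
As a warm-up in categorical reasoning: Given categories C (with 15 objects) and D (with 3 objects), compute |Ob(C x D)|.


The product category C x D has objects that are pairs (c, d).
Number of pairs = |Ob(C)| * |Ob(D)| = 15 * 3 = 45

45


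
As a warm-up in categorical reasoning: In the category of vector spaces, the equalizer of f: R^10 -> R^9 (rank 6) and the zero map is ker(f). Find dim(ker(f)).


The equalizer of f and the zero map is ker(f).
By the rank-nullity theorem: dim(ker(f)) = dim(domain) - rank(f).
dim(ker(f)) = 10 - 6 = 4

4


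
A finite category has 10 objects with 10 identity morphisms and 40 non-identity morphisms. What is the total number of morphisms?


Each object has an identity morphism, giving 10 identities.
Adding the 40 non-identity morphisms:
Total = 10 + 40 = 50

50


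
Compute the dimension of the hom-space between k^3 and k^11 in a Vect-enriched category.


In Vect-enriched categories, Hom(k^n, k^m) is the space of m x n matrices.
dim(Hom(k^3, k^11)) = 11 * 3 = 33

33


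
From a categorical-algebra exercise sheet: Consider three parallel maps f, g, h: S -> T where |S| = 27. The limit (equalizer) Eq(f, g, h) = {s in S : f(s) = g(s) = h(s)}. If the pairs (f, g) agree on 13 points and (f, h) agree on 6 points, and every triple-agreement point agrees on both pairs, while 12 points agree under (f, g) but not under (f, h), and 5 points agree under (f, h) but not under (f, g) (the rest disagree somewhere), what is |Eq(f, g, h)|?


Eq(f, g, h) is the triple-agreement set: points in S where all three
maps take the same value. Using inclusion-exclusion on the pairwise data:
Pair (f, g) agrees on 13 points; pair (f, h) on 6 points.
Points agreeing under (f, g) but not (f, h) = 12; under (f, h) but not (f, g) = 5.
Triple-agreement = agreement-in-(f, g) minus points that agree under (f, g) but not (f, h):
|Eq(f, g, h)| = 13 - 12 = 1
(cross-check via (f, h): 6 - 5 = 1.)

1


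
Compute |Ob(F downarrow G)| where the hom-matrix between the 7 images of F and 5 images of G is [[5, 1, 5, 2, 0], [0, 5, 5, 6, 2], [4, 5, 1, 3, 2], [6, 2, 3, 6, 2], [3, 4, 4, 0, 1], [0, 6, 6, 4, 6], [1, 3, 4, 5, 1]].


Objects of (F downarrow G) are triples (a, b, h: F(a)->G(b)).
The count equals the sum of all entries in the hom-matrix.
sum(row 0) = 13
sum(row 1) = 18
sum(row 2) = 15
sum(row 3) = 19
sum(row 4) = 12
sum(row 5) = 22
sum(row 6) = 14
Grand total = 113

113


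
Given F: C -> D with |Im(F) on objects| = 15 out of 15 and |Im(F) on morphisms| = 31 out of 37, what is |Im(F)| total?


The image of F consists of distinct objects and distinct morphisms.
|Im(F)| on objects = 15
|Im(F)| on morphisms = 31
Total image cardinality = 15 + 31 = 46

46


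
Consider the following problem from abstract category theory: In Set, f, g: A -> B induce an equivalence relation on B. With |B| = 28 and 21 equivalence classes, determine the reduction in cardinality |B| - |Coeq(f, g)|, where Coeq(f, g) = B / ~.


The coequalizer Coeq(f, g) = B / ~ has one element per equivalence class.
|B| = 28, |Coeq(f, g)| = 21.
|B| - |Coeq(f, g)| = 28 - 21 = 7.

7


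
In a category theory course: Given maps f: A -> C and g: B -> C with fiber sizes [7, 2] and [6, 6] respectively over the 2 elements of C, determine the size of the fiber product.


The pullback A x_C B consists of pairs (a, b) with f(a) = g(b).
For each element c in C, the fiber product has |f^-1(c)| * |g^-1(c)| elements.
Summing over C: 7 * 6 + 2 * 6
= 42 + 12 = 54

54


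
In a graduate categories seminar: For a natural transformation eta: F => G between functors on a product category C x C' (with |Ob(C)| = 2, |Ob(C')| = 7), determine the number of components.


A natural transformation eta: F => G assigns one component morphism per
object of the domain category.
The domain is the product category C x C', so
|Ob(C x C')| = |Ob(C)| * |Ob(C')| = 2 * 7 = 14.
Therefore eta has 14 component morphisms.

14


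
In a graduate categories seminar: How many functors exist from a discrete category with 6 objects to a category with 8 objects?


A functor from a discrete category C to D is determined by
where each object maps. Each of the 6 objects of C can map
to any of the 8 objects of D independently.
Number of functors = 8^6 = 262144

262144


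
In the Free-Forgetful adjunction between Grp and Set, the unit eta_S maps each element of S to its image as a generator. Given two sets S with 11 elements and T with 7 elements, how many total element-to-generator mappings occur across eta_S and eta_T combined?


The unit eta_X: X -> U(F(X)) of the Free-Forgetful adjunction
maps each element of X to a generator of F(X). For X = S + T (disjoint
union in Set), |S + T| = |S| + |T|.
Total mappings = 11 + 7 = 18.

18


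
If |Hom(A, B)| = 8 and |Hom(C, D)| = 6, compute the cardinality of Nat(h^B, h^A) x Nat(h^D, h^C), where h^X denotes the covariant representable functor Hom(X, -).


By the Yoneda lemma, Nat(h^B, h^A) is isomorphic to Hom(A, B),
so |Nat(h^B, h^A)| = |Hom(A, B)| and |Nat(h^D, h^C)| = |Hom(C, D)|.
|Hom(A, B)| = 8, |Hom(C, D)| = 6.
|Nat(h^B, h^A) x Nat(h^D, h^C)| = 8 * 6 = 48

48


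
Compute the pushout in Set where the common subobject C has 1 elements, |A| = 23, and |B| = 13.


The pushout A +_C B identifies the images of C in A and B.
|A +_C B| = |A| + |B| - |C| (for injections).
= 23 + 13 - 1 = 35

35


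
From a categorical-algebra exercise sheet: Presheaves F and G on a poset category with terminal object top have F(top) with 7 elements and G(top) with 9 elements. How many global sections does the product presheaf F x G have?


Global sections of a presheaf on a poset with terminal top satisfy
Gamma(H) ~ H(top). Presheaves admit pointwise products, so
(F x G)(top) = F(top) x G(top) (Cartesian product).
|Gamma(F x G)| = |F(top)| * |G(top)| = 7 * 9 = 63.

63


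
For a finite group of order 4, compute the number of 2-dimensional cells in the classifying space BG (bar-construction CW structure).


In the bar-construction CW model of BG, the n-cells are indexed by
n-tuples [g_1|...|g_n] of non-identity elements of G (degenerate
simplices with some g_i = e do not contribute cells), so there are
(|G| - 1)^n n-cells.
For dim = 2 with |G| = 4:
cells = (4 - 1)^2 = 3^2 = 9

9


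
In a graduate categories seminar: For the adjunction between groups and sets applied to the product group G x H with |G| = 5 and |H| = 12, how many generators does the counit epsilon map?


The counit epsilon_K: F(U(K)) -> K of the Free-Forgetful adjunction
maps |K| generators of F(U(K)) into K. For K = G x H (the product group),
|G x H| = |G| * |H|.
Total generators mapped = 5 * 12 = 60.

60


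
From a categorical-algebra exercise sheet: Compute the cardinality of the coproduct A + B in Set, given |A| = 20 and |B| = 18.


In Set, the coproduct A + B is the disjoint union.
|A + B| = |A| + |B| = 20 + 18 = 38

38


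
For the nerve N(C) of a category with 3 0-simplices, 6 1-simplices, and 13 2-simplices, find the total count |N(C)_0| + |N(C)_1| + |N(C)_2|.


The 2-skeleton of the nerve N(C) consists of simplices in dimensions 0, 1, 2:
  |N(C)_0| = 3 (objects)
  |N(C)_1| = 6 (morphisms)
  |N(C)_2| = 13 (composable pairs)
Total = 3 + 6 + 13 = 22

22


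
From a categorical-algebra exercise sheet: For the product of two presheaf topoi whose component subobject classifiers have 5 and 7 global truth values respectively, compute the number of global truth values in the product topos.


In a product of presheaf topoi E_1 x E_2, the subobject classifier
is Omega = Omega_1 x Omega_2 (componentwise), so
|Omega(top)| = |Omega_1(top_1)| * |Omega_2(top_2)|.
= 5 * 7 = 35.

35


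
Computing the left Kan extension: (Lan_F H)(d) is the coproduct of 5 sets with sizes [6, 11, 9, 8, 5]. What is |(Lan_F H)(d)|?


Pointwise, the left Kan extension (Lan_F H)(d) is the colimit, indexed
by the comma category (F downarrow d), of H composed with the
projection (F downarrow d) -> C. Here that colimit is given
as a coproduct (disjoint union) of sets, so its cardinality is the
sum of the sizes of the summands.
Coproduct of sets with sizes: 6 + 11 + 9 + 8 + 5
= 39

39


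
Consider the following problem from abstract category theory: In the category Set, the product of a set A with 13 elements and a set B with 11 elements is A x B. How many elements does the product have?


In Set, the product A x B is the Cartesian product.
By the universal property, |A x B| = |A| * |B|.
|A x B| = 13 * 11 = 143

143


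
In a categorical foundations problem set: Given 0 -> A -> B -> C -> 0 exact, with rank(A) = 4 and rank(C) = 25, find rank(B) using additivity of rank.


For a short exact sequence 0 -> A -> B -> C -> 0,
rank is additive: rank(B) = rank(A) + rank(C).
rank(B) = 4 + 25 = 29

29


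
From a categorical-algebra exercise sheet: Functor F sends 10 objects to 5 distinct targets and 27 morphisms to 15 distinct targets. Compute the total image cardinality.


The image of F consists of distinct objects and distinct morphisms.
|Im(F)| on objects = 5
|Im(F)| on morphisms = 15
Total image cardinality = 5 + 15 = 20

20


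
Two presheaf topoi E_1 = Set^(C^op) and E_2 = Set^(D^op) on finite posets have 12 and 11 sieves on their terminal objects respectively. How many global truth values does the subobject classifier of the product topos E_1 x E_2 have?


In a product of presheaf topoi E_1 x E_2, the subobject classifier
is Omega = Omega_1 x Omega_2 (componentwise), so
|Omega(top)| = |Omega_1(top_1)| * |Omega_2(top_2)|.
= 12 * 11 = 132.

132


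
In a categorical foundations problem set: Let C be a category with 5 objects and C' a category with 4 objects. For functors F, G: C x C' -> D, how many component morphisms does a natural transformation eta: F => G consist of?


A natural transformation eta: F => G assigns one component morphism per
object of the domain category.
The domain is the product category C x C', so
|Ob(C x C')| = |Ob(C)| * |Ob(C')| = 5 * 4 = 20.
Therefore eta has 20 component morphisms.

20


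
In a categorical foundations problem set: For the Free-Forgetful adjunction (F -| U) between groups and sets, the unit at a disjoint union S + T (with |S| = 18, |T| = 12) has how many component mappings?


The unit eta_X: X -> U(F(X)) of the Free-Forgetful adjunction
maps each element of X to a generator of F(X). For X = S + T (disjoint
union in Set), |S + T| = |S| + |T|.
Total mappings = 18 + 12 = 30.

30


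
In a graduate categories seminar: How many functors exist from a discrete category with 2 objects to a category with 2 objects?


A functor from a discrete category C to D is determined by
where each object maps. Each of the 2 objects of C can map
to any of the 2 objects of D independently.
Number of functors = 2^2 = 4

4


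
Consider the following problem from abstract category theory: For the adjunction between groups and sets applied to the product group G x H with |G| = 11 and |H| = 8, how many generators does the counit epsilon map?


The counit epsilon_K: F(U(K)) -> K of the Free-Forgetful adjunction
maps |K| generators of F(U(K)) into K. For K = G x H (the product group),
|G x H| = |G| * |H|.
Total generators mapped = 11 * 8 = 88.

88


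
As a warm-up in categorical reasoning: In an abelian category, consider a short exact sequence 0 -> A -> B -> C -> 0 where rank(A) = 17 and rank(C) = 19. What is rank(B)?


For a short exact sequence 0 -> A -> B -> C -> 0,
rank is additive: rank(B) = rank(A) + rank(C).
rank(B) = 17 + 19 = 36

36


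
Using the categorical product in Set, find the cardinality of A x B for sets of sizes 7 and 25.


In Set, the product A x B is the Cartesian product.
By the universal property, |A x B| = |A| * |B|.
|A x B| = 7 * 25 = 175

175


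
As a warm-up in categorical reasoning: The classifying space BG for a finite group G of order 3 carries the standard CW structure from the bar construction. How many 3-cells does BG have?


In the bar-construction CW model of BG, the n-cells are indexed by
n-tuples [g_1|...|g_n] of non-identity elements of G (degenerate
simplices with some g_i = e do not contribute cells), so there are
(|G| - 1)^n n-cells.
For dim = 3 with |G| = 3:
cells = (3 - 1)^3 = 2^3 = 8

8


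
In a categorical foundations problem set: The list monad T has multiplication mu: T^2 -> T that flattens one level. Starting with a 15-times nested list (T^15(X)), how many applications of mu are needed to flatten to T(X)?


Each application of mu: T^2 -> T removes one layer of nesting.
Starting at depth 15 (i.e., T^15(X)), we need to reach T(X).
Number of mu applications = 15 - 1 = 14

14


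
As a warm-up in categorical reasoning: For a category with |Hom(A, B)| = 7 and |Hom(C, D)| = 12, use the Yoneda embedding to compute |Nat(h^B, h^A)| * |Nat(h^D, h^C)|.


By the Yoneda lemma, Nat(h^B, h^A) is isomorphic to Hom(A, B),
so |Nat(h^B, h^A)| = |Hom(A, B)| and |Nat(h^D, h^C)| = |Hom(C, D)|.
|Hom(A, B)| = 7, |Hom(C, D)| = 12.
|Nat(h^B, h^A) x Nat(h^D, h^C)| = 7 * 12 = 84

84


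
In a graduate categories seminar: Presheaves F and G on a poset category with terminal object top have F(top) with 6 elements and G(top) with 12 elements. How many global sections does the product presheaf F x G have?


Global sections of a presheaf on a poset with terminal top satisfy
Gamma(H) ~ H(top). Presheaves admit pointwise products, so
(F x G)(top) = F(top) x G(top) (Cartesian product).
|Gamma(F x G)| = |F(top)| * |G(top)| = 6 * 12 = 72.

72


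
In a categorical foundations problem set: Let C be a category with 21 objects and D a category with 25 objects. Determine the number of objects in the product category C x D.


The product category C x D has objects that are pairs (c, d).
Number of pairs = |Ob(C)| * |Ob(D)| = 21 * 25 = 525

525


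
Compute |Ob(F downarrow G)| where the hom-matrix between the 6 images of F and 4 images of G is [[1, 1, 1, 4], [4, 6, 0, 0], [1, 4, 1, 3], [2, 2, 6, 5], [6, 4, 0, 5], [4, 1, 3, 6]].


Objects of (F downarrow G) are triples (a, b, h: F(a)->G(b)).
The count equals the sum of all entries in the hom-matrix.
sum(row 0) = 7
sum(row 1) = 10
sum(row 2) = 9
sum(row 3) = 15
sum(row 4) = 15
sum(row 5) = 14
Grand total = 70

70


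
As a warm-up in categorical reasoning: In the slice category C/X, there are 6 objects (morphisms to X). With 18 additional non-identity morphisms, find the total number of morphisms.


In the slice category C/X, objects are morphisms to X.
Identity morphisms: 6 (one per object of C/X).
Non-identity morphisms: 18.
Total = 6 + 18 = 24

24


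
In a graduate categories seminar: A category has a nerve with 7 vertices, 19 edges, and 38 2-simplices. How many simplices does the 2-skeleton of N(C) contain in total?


The 2-skeleton of the nerve N(C) consists of simplices in dimensions 0, 1, 2:
  |N(C)_0| = 7 (objects)
  |N(C)_1| = 19 (morphisms)
  |N(C)_2| = 38 (composable pairs)
Total = 7 + 19 + 38 = 64

64


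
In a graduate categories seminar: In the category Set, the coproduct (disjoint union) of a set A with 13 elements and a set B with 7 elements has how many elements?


In Set, the coproduct A + B is the disjoint union.
|A + B| = |A| + |B| = 13 + 7 = 20

20


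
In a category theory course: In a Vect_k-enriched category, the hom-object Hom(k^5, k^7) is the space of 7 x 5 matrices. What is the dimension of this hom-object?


In Vect-enriched categories, Hom(k^n, k^m) is the space of m x n matrices.
dim(Hom(k^5, k^7)) = 7 * 5 = 35

35


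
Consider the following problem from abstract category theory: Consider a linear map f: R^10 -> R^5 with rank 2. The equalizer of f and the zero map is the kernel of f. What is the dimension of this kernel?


The equalizer of f and the zero map is ker(f).
By the rank-nullity theorem: dim(ker(f)) = dim(domain) - rank(f).
dim(ker(f)) = 10 - 2 = 8

8


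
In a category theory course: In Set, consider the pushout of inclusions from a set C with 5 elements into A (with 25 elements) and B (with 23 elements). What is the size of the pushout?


The pushout A +_C B identifies the images of C in A and B.
|A +_C B| = |A| + |B| - |C| (for injections).
= 25 + 23 - 5 = 43

43


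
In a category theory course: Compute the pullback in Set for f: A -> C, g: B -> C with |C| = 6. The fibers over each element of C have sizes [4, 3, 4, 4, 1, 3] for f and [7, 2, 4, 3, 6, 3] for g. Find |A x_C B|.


The pullback A x_C B consists of pairs (a, b) with f(a) = g(b).
For each element c in C, the fiber product has |f^-1(c)| * |g^-1(c)| elements.
Summing over C: 4 * 7 + 3 * 2 + 4 * 4 + 4 * 3 + 1 * 6 + 3 * 3
= 28 + 6 + 16 + 12 + 6 + 9 = 77

77


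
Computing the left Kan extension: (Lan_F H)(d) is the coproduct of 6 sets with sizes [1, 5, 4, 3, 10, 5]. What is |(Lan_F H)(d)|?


Pointwise, the left Kan extension (Lan_F H)(d) is the colimit, indexed
by the comma category (F downarrow d), of H composed with the
projection (F downarrow d) -> C. Here that colimit is given
as a coproduct (disjoint union) of sets, so its cardinality is the
sum of the sizes of the summands.
Coproduct of sets with sizes: 1 + 5 + 4 + 3 + 10 + 5
= 28

28


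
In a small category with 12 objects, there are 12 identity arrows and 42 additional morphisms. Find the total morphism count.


Each object has an identity morphism, giving 12 identities.
Adding the 42 non-identity morphisms:
Total = 12 + 42 = 54

54


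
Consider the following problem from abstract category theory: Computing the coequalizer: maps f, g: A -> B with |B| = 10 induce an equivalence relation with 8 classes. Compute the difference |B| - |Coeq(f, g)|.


The coequalizer Coeq(f, g) = B / ~ has one element per equivalence class.
|B| = 10, |Coeq(f, g)| = 8.
|B| - |Coeq(f, g)| = 10 - 8 = 2.

2


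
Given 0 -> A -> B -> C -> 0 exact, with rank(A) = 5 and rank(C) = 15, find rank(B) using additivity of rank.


For a short exact sequence 0 -> A -> B -> C -> 0,
rank is additive: rank(B) = rank(A) + rank(C).
rank(B) = 5 + 15 = 20

20


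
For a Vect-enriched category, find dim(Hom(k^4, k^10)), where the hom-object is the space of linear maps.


In Vect-enriched categories, Hom(k^n, k^m) is the space of m x n matrices.
dim(Hom(k^4, k^10)) = 10 * 4 = 40

40


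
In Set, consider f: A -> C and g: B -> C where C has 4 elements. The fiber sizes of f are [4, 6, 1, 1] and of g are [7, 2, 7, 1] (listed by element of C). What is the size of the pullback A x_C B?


The pullback A x_C B consists of pairs (a, b) with f(a) = g(b).
For each element c in C, the fiber product has |f^-1(c)| * |g^-1(c)| elements.
Summing over C: 4 * 7 + 6 * 2 + 1 * 7 + 1 * 1
= 28 + 12 + 7 + 1 = 48

48


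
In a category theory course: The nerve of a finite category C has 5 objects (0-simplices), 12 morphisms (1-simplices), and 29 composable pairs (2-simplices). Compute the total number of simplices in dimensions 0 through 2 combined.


The 2-skeleton of the nerve N(C) consists of simplices in dimensions 0, 1, 2:
  |N(C)_0| = 5 (objects)
  |N(C)_1| = 12 (morphisms)
  |N(C)_2| = 29 (composable pairs)
Total = 5 + 12 + 29 = 46

46


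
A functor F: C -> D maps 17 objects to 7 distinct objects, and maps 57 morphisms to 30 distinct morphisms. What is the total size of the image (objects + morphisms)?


The image of F consists of distinct objects and distinct morphisms.
|Im(F)| on objects = 7
|Im(F)| on morphisms = 30
Total image cardinality = 7 + 30 = 37

37


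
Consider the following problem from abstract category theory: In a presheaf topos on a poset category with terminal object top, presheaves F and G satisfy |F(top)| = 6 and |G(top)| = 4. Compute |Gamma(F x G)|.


Global sections of a presheaf on a poset with terminal top satisfy
Gamma(H) ~ H(top). Presheaves admit pointwise products, so
(F x G)(top) = F(top) x G(top) (Cartesian product).
|Gamma(F x G)| = |F(top)| * |G(top)| = 6 * 4 = 24.

24


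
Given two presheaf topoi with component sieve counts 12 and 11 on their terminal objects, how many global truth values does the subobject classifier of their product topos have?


In a product of presheaf topoi E_1 x E_2, the subobject classifier
is Omega = Omega_1 x Omega_2 (componentwise), so
|Omega(top)| = |Omega_1(top_1)| * |Omega_2(top_2)|.
= 12 * 11 = 132.

132


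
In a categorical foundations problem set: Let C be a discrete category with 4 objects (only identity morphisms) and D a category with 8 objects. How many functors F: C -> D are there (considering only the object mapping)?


A functor from a discrete category C to D is determined by
where each object maps. Each of the 4 objects of C can map
to any of the 8 objects of D independently.
Number of functors = 8^4 = 4096

4096


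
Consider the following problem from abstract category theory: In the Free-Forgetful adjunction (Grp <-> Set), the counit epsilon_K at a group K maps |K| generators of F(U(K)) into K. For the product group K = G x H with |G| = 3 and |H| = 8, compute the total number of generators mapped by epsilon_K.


The counit epsilon_K: F(U(K)) -> K of the Free-Forgetful adjunction
maps |K| generators of F(U(K)) into K. For K = G x H (the product group),
|G x H| = |G| * |H|.
Total generators mapped = 3 * 8 = 24.

24


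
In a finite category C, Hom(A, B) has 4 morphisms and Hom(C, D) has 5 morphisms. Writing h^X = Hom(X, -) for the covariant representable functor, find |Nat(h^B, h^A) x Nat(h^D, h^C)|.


By the Yoneda lemma, Nat(h^B, h^A) is isomorphic to Hom(A, B),
so |Nat(h^B, h^A)| = |Hom(A, B)| and |Nat(h^D, h^C)| = |Hom(C, D)|.
|Hom(A, B)| = 4, |Hom(C, D)| = 5.
|Nat(h^B, h^A) x Nat(h^D, h^C)| = 4 * 5 = 20

20


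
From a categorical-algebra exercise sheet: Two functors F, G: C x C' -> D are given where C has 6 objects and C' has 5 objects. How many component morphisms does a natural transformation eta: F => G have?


A natural transformation eta: F => G assigns one component morphism per
object of the domain category.
The domain is the product category C x C', so
|Ob(C x C')| = |Ob(C)| * |Ob(C')| = 6 * 5 = 30.
Therefore eta has 30 component morphisms.

30


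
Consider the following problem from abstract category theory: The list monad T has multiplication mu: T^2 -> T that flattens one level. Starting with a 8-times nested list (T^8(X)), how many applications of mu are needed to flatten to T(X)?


Each application of mu: T^2 -> T removes one layer of nesting.
Starting at depth 8 (i.e., T^8(X)), we need to reach T(X).
Number of mu applications = 8 - 1 = 7

7


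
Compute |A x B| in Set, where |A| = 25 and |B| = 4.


In Set, the product A x B is the Cartesian product.
By the universal property, |A x B| = |A| * |B|.
|A x B| = 25 * 4 = 100

100


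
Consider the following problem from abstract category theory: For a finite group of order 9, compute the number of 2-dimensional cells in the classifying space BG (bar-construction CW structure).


In the bar-construction CW model of BG, the n-cells are indexed by
n-tuples [g_1|...|g_n] of non-identity elements of G (degenerate
simplices with some g_i = e do not contribute cells), so there are
(|G| - 1)^n n-cells.
For dim = 2 with |G| = 9:
cells = (9 - 1)^2 = 8^2 = 64

64


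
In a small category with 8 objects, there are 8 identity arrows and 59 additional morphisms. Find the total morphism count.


Each object has an identity morphism, giving 8 identities.
Adding the 59 non-identity morphisms:
Total = 8 + 59 = 67

67


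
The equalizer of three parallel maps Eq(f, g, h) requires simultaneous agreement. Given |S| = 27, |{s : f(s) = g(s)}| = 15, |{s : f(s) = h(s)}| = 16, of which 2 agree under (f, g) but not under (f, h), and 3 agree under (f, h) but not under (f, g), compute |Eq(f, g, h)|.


Eq(f, g, h) is the triple-agreement set: points in S where all three
maps take the same value. Using inclusion-exclusion on the pairwise data:
Pair (f, g) agrees on 15 points; pair (f, h) on 16 points.
Points agreeing under (f, g) but not (f, h) = 2; under (f, h) but not (f, g) = 3.
Triple-agreement = agreement-in-(f, g) minus points that agree under (f, g) but not (f, h):
|Eq(f, g, h)| = 15 - 2 = 13
(cross-check via (f, h): 16 - 3 = 13.)

13


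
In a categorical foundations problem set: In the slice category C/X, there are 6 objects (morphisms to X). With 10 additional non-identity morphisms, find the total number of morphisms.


In the slice category C/X, objects are morphisms to X.
Identity morphisms: 6 (one per object of C/X).
Non-identity morphisms: 10.
Total = 6 + 10 = 16

16


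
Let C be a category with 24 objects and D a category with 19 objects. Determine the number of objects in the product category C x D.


The product category C x D has objects that are pairs (c, d).
Number of pairs = |Ob(C)| * |Ob(D)| = 24 * 19 = 456

456
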